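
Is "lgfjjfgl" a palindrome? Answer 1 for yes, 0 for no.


Input: lgfjjfgl
Reversed: lgfjjfgl
  Compare pos 0 ('l') with pos 7 ('l'): match
  Compare pos 1 ('g') with pos 6 ('g'): match
  Compare pos 2 ('f') with pos 5 ('f'): match
  Compare pos 3 ('j') with pos 4 ('j'): match
Result: palindrome

1


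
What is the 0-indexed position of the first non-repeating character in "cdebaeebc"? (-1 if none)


Input: cdebaeebc
Character frequencies:
  'a': 1
  'b': 2
  'c': 2
  'd': 1
  'e': 3
Scanning left to right for freq == 1:
  Position 0 ('c'): freq=2, skip
  Position 1 ('d'): unique! => answer = 1

1


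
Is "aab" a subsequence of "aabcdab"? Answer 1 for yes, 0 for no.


Check if "aab" is a subsequence of "aabcdab"
Greedy scan:
  Position 0 ('a'): matches sub[0] = 'a'
  Position 1 ('a'): matches sub[1] = 'a'
  Position 2 ('b'): matches sub[2] = 'b'
  Position 3 ('c'): no match needed
  Position 4 ('d'): no match needed
  Position 5 ('a'): no match needed
  Position 6 ('b'): no match needed
All 3 characters matched => is a subsequence

1


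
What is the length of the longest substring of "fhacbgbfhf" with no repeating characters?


Input: "fhacbgbfhf"
Sliding window (track last position of each char):
  Position 0 ('f'): window [0,0] length 1 -- new best
  Position 1 ('h'): window [0,1] length 2 -- new best
  Position 2 ('a'): window [0,2] length 3 -- new best
  Position 3 ('c'): window [0,3] length 4 -- new best
  Position 4 ('b'): window [0,4] length 5 -- new best
  Position 5 ('g'): window [0,5] length 6 -- new best
  Position 6 ('b'): repeat (last at 4), move window start to 5
  Position 6 ('b'): window [5,6] length 2
  Position 7 ('f'): window [5,7] length 3
  Position 8 ('h'): window [5,8] length 4
  Position 9 ('f'): repeat (last at 7), move window start to 8
  Position 9 ('f'): window [8,9] length 2
Longest substring with no repeats: "fhacbg" with length 6

6


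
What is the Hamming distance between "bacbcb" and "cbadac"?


Comparing "bacbcb" and "cbadac" position by position:
  Position 0: 'b' vs 'c' => differ
  Position 1: 'a' vs 'b' => differ
  Position 2: 'c' vs 'a' => differ
  Position 3: 'b' vs 'd' => differ
  Position 4: 'c' vs 'a' => differ
  Position 5: 'b' vs 'c' => differ
Total differences (Hamming distance): 6

6


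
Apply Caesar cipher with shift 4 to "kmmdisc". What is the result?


Caesar cipher: shift "kmmdisc" by 4
  'k' (pos 10) + 4 = pos 14 = 'o'
  'm' (pos 12) + 4 = pos 16 = 'q'
  'm' (pos 12) + 4 = pos 16 = 'q'
  'd' (pos 3) + 4 = pos 7 = 'h'
  'i' (pos 8) + 4 = pos 12 = 'm'
  's' (pos 18) + 4 = pos 22 = 'w'
  'c' (pos 2) + 4 = pos 6 = 'g'
Result: oqqhmwg

oqqhmwg


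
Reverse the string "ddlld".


Input: ddlld
Reading characters right to left:
  Position 4: 'd'
  Position 3: 'l'
  Position 2: 'l'
  Position 1: 'd'
  Position 0: 'd'
Reversed: dlldd

dlldd


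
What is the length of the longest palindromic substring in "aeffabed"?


Input: "aeffabed"
Checking substrings for palindromes:
  [2:4] "ff" (len 2) => palindrome
Longest palindromic substring: "ff" with length 2

2


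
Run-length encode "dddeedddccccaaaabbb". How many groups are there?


Input: dddeedddccccaaaabbb
Scanning for consecutive runs:
  Group 1: 'd' x 3 (positions 0-2)
  Group 2: 'e' x 2 (positions 3-4)
  Group 3: 'd' x 3 (positions 5-7)
  Group 4: 'c' x 4 (positions 8-11)
  Group 5: 'a' x 4 (positions 12-15)
  Group 6: 'b' x 3 (positions 16-18)
Total groups: 6

6


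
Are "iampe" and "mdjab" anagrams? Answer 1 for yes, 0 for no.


Strings: "iampe", "mdjab"
Sorted first:  aeimp
Sorted second: abdjm
Differ at position 1: 'e' vs 'b' => not anagrams

0


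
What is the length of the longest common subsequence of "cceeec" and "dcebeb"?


LCS of "cceeec" and "dcebeb"
DP table:
           d    c    e    b    e    b
      0    0    0    0    0    0    0
  c   0    0    1    1    1    1    1
  c   0    0    1    1    1    1    1
  e   0    0    1    2    2    2    2
  e   0    0    1    2    2    3    3
  e   0    0    1    2    2    3    3
  c   0    0    1    2    2    3    3
LCS length = dp[6][6] = 3

3


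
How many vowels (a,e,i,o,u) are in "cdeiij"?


Input: cdeiij
Checking each character:
  'c' at position 0: consonant
  'd' at position 1: consonant
  'e' at position 2: vowel (running total: 1)
  'i' at position 3: vowel (running total: 2)
  'i' at position 4: vowel (running total: 3)
  'j' at position 5: consonant
Total vowels: 3

3


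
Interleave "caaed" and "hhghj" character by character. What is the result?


Interleaving "caaed" and "hhghj":
  Position 0: 'c' from first, 'h' from second => "ch"
  Position 1: 'a' from first, 'h' from second => "ah"
  Position 2: 'a' from first, 'g' from second => "ag"
  Position 3: 'e' from first, 'h' from second => "eh"
  Position 4: 'd' from first, 'j' from second => "dj"
Result: chahagehdj

chahagehdj


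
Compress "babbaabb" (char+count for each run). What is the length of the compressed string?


Input: babbaabb
Runs:
  'b' x 1 => "b1"
  'a' x 1 => "a1"
  'b' x 2 => "b2"
  'a' x 2 => "a2"
  'b' x 2 => "b2"
Compressed: "b1a1b2a2b2"
Compressed length: 10

10


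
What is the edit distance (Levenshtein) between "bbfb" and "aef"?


Computing edit distance: "bbfb" -> "aef"
DP table:
           a    e    f
      0    1    2    3
  b   1    1    2    3
  b   2    2    2    3
  f   3    3    3    2
  b   4    4    4    3
Edit distance = dp[4][3] = 3

3


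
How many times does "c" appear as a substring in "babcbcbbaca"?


Searching for "c" in "babcbcbbaca"
Scanning each position:
  Position 0: "b" => no
  Position 1: "a" => no
  Position 2: "b" => no
  Position 3: "c" => MATCH
  Position 4: "b" => no
  Position 5: "c" => MATCH
  Position 6: "b" => no
  Position 7: "b" => no
  Position 8: "a" => no
  Position 9: "c" => MATCH
  Position 10: "a" => no
Total occurrences: 3

3


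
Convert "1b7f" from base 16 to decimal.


Input: "1b7f" in base 16
Positional expansion:
  Digit '1' (value 1) x 16^3 = 4096
  Digit 'b' (value 11) x 16^2 = 2816
  Digit '7' (value 7) x 16^1 = 112
  Digit 'f' (value 15) x 16^0 = 15
Sum = 7039

7039


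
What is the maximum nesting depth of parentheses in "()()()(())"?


Input: "()()()(())"
Tracking depth:
  Position 0 '(': depth becomes 1
  Position 1 ')': depth becomes 0
  Position 2 '(': depth becomes 1
  Position 3 ')': depth becomes 0
  Position 4 '(': depth becomes 1
  Position 5 ')': depth becomes 0
  Position 6 '(': depth becomes 1
  Position 7 '(': depth becomes 2
  Position 8 ')': depth becomes 1
  Position 9 ')': depth becomes 0
Maximum depth reached: 2

2


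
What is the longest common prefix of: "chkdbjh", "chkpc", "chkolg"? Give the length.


Words: chkdbjh, chkpc, chkolg
  Position 0: all 'c' => match
  Position 1: all 'h' => match
  Position 2: all 'k' => match
  Position 3: ('d', 'p', 'o') => mismatch, stop
LCP = "chk" (length 3)

3


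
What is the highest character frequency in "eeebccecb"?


Input: eeebccecb
Character counts:
  'b': 2
  'c': 3
  'e': 4
Maximum frequency: 4

4


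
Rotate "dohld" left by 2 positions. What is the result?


Input: "dohld", rotate left by 2
First 2 characters: "do"
Remaining characters: "hld"
Concatenate remaining + first: "hld" + "do" = "hlddo"

hlddo


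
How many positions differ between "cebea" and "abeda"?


Comparing "cebea" and "abeda" position by position:
  Position 0: 'c' vs 'a' => DIFFER
  Position 1: 'e' vs 'b' => DIFFER
  Position 2: 'b' vs 'e' => DIFFER
  Position 3: 'e' vs 'd' => DIFFER
  Position 4: 'a' vs 'a' => same
Positions that differ: 4

4


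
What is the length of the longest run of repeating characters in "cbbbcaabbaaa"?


Input: "cbbbcaabbaaa"
Scanning for longest run:
  Position 1 ('b'): new char, reset run to 1
  Position 2 ('b'): continues run of 'b', length=2
  Position 3 ('b'): continues run of 'b', length=3
  Position 4 ('c'): new char, reset run to 1
  Position 5 ('a'): new char, reset run to 1
  Position 6 ('a'): continues run of 'a', length=2
  Position 7 ('b'): new char, reset run to 1
  Position 8 ('b'): continues run of 'b', length=2
  Position 9 ('a'): new char, reset run to 1
  Position 10 ('a'): continues run of 'a', length=2
  Position 11 ('a'): continues run of 'a', length=3
Longest run: 'b' with length 3

3


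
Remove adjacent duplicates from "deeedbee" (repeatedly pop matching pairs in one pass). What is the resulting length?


Input: deeedbee
Stack-based adjacent duplicate removal:
  Read 'd': push. Stack: d
  Read 'e': push. Stack: de
  Read 'e': matches stack top 'e' => pop. Stack: d
  Read 'e': push. Stack: de
  Read 'd': push. Stack: ded
  Read 'b': push. Stack: dedb
  Read 'e': push. Stack: dedbe
  Read 'e': matches stack top 'e' => pop. Stack: dedb
Final stack: "dedb" (length 4)

4


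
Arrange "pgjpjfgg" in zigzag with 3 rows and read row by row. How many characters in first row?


Zigzag "pgjpjfgg" into 3 rows:
Placing characters:
  'p' => row 0
  'g' => row 1
  'j' => row 2
  'p' => row 1
  'j' => row 0
  'f' => row 1
  'g' => row 2
  'g' => row 1
Rows:
  Row 0: "pj"
  Row 1: "gpfg"
  Row 2: "jg"
First row length: 2

2


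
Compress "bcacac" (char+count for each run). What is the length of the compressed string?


Input: bcacac
Runs:
  'b' x 1 => "b1"
  'c' x 1 => "c1"
  'a' x 1 => "a1"
  'c' x 1 => "c1"
  'a' x 1 => "a1"
  'c' x 1 => "c1"
Compressed: "b1c1a1c1a1c1"
Compressed length: 12

12


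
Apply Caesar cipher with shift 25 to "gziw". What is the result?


Caesar cipher: shift "gziw" by 25
  'g' (pos 6) + 25 = pos 5 = 'f'
  'z' (pos 25) + 25 = pos 24 = 'y'
  'i' (pos 8) + 25 = pos 7 = 'h'
  'w' (pos 22) + 25 = pos 21 = 'v'
Result: fyhv

fyhv


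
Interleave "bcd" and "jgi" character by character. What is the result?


Interleaving "bcd" and "jgi":
  Position 0: 'b' from first, 'j' from second => "bj"
  Position 1: 'c' from first, 'g' from second => "cg"
  Position 2: 'd' from first, 'i' from second => "di"
Result: bjcgdi

bjcgdi


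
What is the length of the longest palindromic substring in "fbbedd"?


Input: "fbbedd"
Checking substrings for palindromes:
  [1:3] "bb" (len 2) => palindrome
  [4:6] "dd" (len 2) => palindrome
Longest palindromic substring: "bb" with length 2

2


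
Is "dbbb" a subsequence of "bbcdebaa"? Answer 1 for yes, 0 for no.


Check if "dbbb" is a subsequence of "bbcdebaa"
Greedy scan:
  Position 0 ('b'): no match needed
  Position 1 ('b'): no match needed
  Position 2 ('c'): no match needed
  Position 3 ('d'): matches sub[0] = 'd'
  Position 4 ('e'): no match needed
  Position 5 ('b'): matches sub[1] = 'b'
  Position 6 ('a'): no match needed
  Position 7 ('a'): no match needed
Only matched 2/4 characters => not a subsequence

0


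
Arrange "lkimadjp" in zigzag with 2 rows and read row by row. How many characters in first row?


Zigzag "lkimadjp" into 2 rows:
Placing characters:
  'l' => row 0
  'k' => row 1
  'i' => row 0
  'm' => row 1
  'a' => row 0
  'd' => row 1
  'j' => row 0
  'p' => row 1
Rows:
  Row 0: "liaj"
  Row 1: "kmdp"
First row length: 4

4


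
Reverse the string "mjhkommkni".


Input: mjhkommkni
Reading characters right to left:
  Position 9: 'i'
  Position 8: 'n'
  Position 7: 'k'
  Position 6: 'm'
  Position 5: 'm'
  Position 4: 'o'
  Position 3: 'k'
  Position 2: 'h'
  Position 1: 'j'
  Position 0: 'm'
Reversed: inkmmokhjm

inkmmokhjm


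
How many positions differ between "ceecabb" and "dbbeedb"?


Comparing "ceecabb" and "dbbeedb" position by position:
  Position 0: 'c' vs 'd' => DIFFER
  Position 1: 'e' vs 'b' => DIFFER
  Position 2: 'e' vs 'b' => DIFFER
  Position 3: 'c' vs 'e' => DIFFER
  Position 4: 'a' vs 'e' => DIFFER
  Position 5: 'b' vs 'd' => DIFFER
  Position 6: 'b' vs 'b' => same
Positions that differ: 6

6


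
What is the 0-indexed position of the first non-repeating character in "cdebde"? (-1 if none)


Input: cdebde
Character frequencies:
  'b': 1
  'c': 1
  'd': 2
  'e': 2
Scanning left to right for freq == 1:
  Position 0 ('c'): unique! => answer = 0

0


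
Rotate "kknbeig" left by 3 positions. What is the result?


Input: "kknbeig", rotate left by 3
First 3 characters: "kkn"
Remaining characters: "beig"
Concatenate remaining + first: "beig" + "kkn" = "beigkkn"

beigkkn


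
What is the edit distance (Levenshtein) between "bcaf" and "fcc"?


Computing edit distance: "bcaf" -> "fcc"
DP table:
           f    c    c
      0    1    2    3
  b   1    1    2    3
  c   2    2    1    2
  a   3    3    2    2
  f   4    3    3    3
Edit distance = dp[4][3] = 3

3


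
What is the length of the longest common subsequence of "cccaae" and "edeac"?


LCS of "cccaae" and "edeac"
DP table:
           e    d    e    a    c
      0    0    0    0    0    0
  c   0    0    0    0    0    1
  c   0    0    0    0    0    1
  c   0    0    0    0    0    1
  a   0    0    0    0    1    1
  a   0    0    0    0    1    1
  e   0    1    1    1    1    1
LCS length = dp[6][5] = 1

1


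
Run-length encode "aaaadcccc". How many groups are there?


Input: aaaadcccc
Scanning for consecutive runs:
  Group 1: 'a' x 4 (positions 0-3)
  Group 2: 'd' x 1 (positions 4-4)
  Group 3: 'c' x 4 (positions 5-8)
Total groups: 3

3


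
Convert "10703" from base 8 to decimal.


Input: "10703" in base 8
Positional expansion:
  Digit '1' (value 1) x 8^4 = 4096
  Digit '0' (value 0) x 8^3 = 0
  Digit '7' (value 7) x 8^2 = 448
  Digit '0' (value 0) x 8^1 = 0
  Digit '3' (value 3) x 8^0 = 3
Sum = 4547

4547


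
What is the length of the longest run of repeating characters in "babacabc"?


Input: "babacabc"
Scanning for longest run:
  Position 1 ('a'): new char, reset run to 1
  Position 2 ('b'): new char, reset run to 1
  Position 3 ('a'): new char, reset run to 1
  Position 4 ('c'): new char, reset run to 1
  Position 5 ('a'): new char, reset run to 1
  Position 6 ('b'): new char, reset run to 1
  Position 7 ('c'): new char, reset run to 1
Longest run: 'b' with length 1

1


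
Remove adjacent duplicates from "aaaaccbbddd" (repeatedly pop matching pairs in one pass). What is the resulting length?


Input: aaaaccbbddd
Stack-based adjacent duplicate removal:
  Read 'a': push. Stack: a
  Read 'a': matches stack top 'a' => pop. Stack: (empty)
  Read 'a': push. Stack: a
  Read 'a': matches stack top 'a' => pop. Stack: (empty)
  Read 'c': push. Stack: c
  Read 'c': matches stack top 'c' => pop. Stack: (empty)
  Read 'b': push. Stack: b
  Read 'b': matches stack top 'b' => pop. Stack: (empty)
  Read 'd': push. Stack: d
  Read 'd': matches stack top 'd' => pop. Stack: (empty)
  Read 'd': push. Stack: d
Final stack: "d" (length 1)

1


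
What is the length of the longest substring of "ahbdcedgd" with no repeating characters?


Input: "ahbdcedgd"
Sliding window (track last position of each char):
  Position 0 ('a'): window [0,0] length 1 -- new best
  Position 1 ('h'): window [0,1] length 2 -- new best
  Position 2 ('b'): window [0,2] length 3 -- new best
  Position 3 ('d'): window [0,3] length 4 -- new best
  Position 4 ('c'): window [0,4] length 5 -- new best
  Position 5 ('e'): window [0,5] length 6 -- new best
  Position 6 ('d'): repeat (last at 3), move window start to 4
  Position 6 ('d'): window [4,6] length 3
  Position 7 ('g'): window [4,7] length 4
  Position 8 ('d'): repeat (last at 6), move window start to 7
  Position 8 ('d'): window [7,8] length 2
Longest substring with no repeats: "ahbdce" with length 6

6


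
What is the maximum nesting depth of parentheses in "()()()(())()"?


Input: "()()()(())()"
Tracking depth:
  Position 0 '(': depth becomes 1
  Position 1 ')': depth becomes 0
  Position 2 '(': depth becomes 1
  Position 3 ')': depth becomes 0
  Position 4 '(': depth becomes 1
  Position 5 ')': depth becomes 0
  Position 6 '(': depth becomes 1
  Position 7 '(': depth becomes 2
  Position 8 ')': depth becomes 1
  Position 9 ')': depth becomes 0
  Position 10 '(': depth becomes 1
  Position 11 ')': depth becomes 0
Maximum depth reached: 2

2


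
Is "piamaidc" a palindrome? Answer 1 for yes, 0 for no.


Input: piamaidc
Reversed: cdiamaip
  Compare pos 0 ('p') with pos 7 ('c'): MISMATCH
  Compare pos 1 ('i') with pos 6 ('d'): MISMATCH
  Compare pos 2 ('a') with pos 5 ('i'): MISMATCH
  Compare pos 3 ('m') with pos 4 ('a'): MISMATCH
Result: not a palindrome

0


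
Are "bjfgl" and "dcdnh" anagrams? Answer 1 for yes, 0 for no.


Strings: "bjfgl", "dcdnh"
Sorted first:  bfgjl
Sorted second: cddhn
Differ at position 0: 'b' vs 'c' => not anagrams

0


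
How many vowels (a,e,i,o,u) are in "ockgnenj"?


Input: ockgnenj
Checking each character:
  'o' at position 0: vowel (running total: 1)
  'c' at position 1: consonant
  'k' at position 2: consonant
  'g' at position 3: consonant
  'n' at position 4: consonant
  'e' at position 5: vowel (running total: 2)
  'n' at position 6: consonant
  'j' at position 7: consonant
Total vowels: 2

2


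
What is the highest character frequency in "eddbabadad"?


Input: eddbabadad
Character counts:
  'a': 3
  'b': 2
  'd': 4
  'e': 1
Maximum frequency: 4

4


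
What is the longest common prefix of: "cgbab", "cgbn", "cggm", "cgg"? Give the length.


Words: cgbab, cgbn, cggm, cgg
  Position 0: all 'c' => match
  Position 1: all 'g' => match
  Position 2: ('b', 'b', 'g', 'g') => mismatch, stop
LCP = "cg" (length 2)

2


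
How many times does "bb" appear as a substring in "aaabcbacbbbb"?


Searching for "bb" in "aaabcbacbbbb"
Scanning each position:
  Position 0: "aa" => no
  Position 1: "aa" => no
  Position 2: "ab" => no
  Position 3: "bc" => no
  Position 4: "cb" => no
  Position 5: "ba" => no
  Position 6: "ac" => no
  Position 7: "cb" => no
  Position 8: "bb" => MATCH
  Position 9: "bb" => MATCH
  Position 10: "bb" => MATCH
Total occurrences: 3

3


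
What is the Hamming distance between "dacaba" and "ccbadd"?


Comparing "dacaba" and "ccbadd" position by position:
  Position 0: 'd' vs 'c' => differ
  Position 1: 'a' vs 'c' => differ
  Position 2: 'c' vs 'b' => differ
  Position 3: 'a' vs 'a' => same
  Position 4: 'b' vs 'd' => differ
  Position 5: 'a' vs 'd' => differ
Total differences (Hamming distance): 5

5


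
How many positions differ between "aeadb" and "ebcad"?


Comparing "aeadb" and "ebcad" position by position:
  Position 0: 'a' vs 'e' => DIFFER
  Position 1: 'e' vs 'b' => DIFFER
  Position 2: 'a' vs 'c' => DIFFER
  Position 3: 'd' vs 'a' => DIFFER
  Position 4: 'b' vs 'd' => DIFFER
Positions that differ: 5

5


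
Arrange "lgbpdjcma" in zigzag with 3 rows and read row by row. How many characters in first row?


Zigzag "lgbpdjcma" into 3 rows:
Placing characters:
  'l' => row 0
  'g' => row 1
  'b' => row 2
  'p' => row 1
  'd' => row 0
  'j' => row 1
  'c' => row 2
  'm' => row 1
  'a' => row 0
Rows:
  Row 0: "lda"
  Row 1: "gpjm"
  Row 2: "bc"
First row length: 3

3


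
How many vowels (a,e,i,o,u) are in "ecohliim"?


Input: ecohliim
Checking each character:
  'e' at position 0: vowel (running total: 1)
  'c' at position 1: consonant
  'o' at position 2: vowel (running total: 2)
  'h' at position 3: consonant
  'l' at position 4: consonant
  'i' at position 5: vowel (running total: 3)
  'i' at position 6: vowel (running total: 4)
  'm' at position 7: consonant
Total vowels: 4

4


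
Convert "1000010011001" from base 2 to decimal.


Input: "1000010011001" in base 2
Positional expansion:
  Digit '1' (value 1) x 2^12 = 4096
  Digit '0' (value 0) x 2^11 = 0
  Digit '0' (value 0) x 2^10 = 0
  Digit '0' (value 0) x 2^9 = 0
  Digit '0' (value 0) x 2^8 = 0
  Digit '1' (value 1) x 2^7 = 128
  Digit '0' (value 0) x 2^6 = 0
  Digit '0' (value 0) x 2^5 = 0
  Digit '1' (value 1) x 2^4 = 16
  Digit '1' (value 1) x 2^3 = 8
  Digit '0' (value 0) x 2^2 = 0
  Digit '0' (value 0) x 2^1 = 0
  Digit '1' (value 1) x 2^0 = 1
Sum = 4249

4249


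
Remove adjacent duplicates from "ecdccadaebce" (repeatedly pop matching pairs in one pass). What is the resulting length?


Input: ecdccadaebce
Stack-based adjacent duplicate removal:
  Read 'e': push. Stack: e
  Read 'c': push. Stack: ec
  Read 'd': push. Stack: ecd
  Read 'c': push. Stack: ecdc
  Read 'c': matches stack top 'c' => pop. Stack: ecd
  Read 'a': push. Stack: ecda
  Read 'd': push. Stack: ecdad
  Read 'a': push. Stack: ecdada
  Read 'e': push. Stack: ecdadae
  Read 'b': push. Stack: ecdadaeb
  Read 'c': push. Stack: ecdadaebc
  Read 'e': push. Stack: ecdadaebce
Final stack: "ecdadaebce" (length 10)

10


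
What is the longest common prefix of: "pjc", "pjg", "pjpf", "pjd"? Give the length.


Words: pjc, pjg, pjpf, pjd
  Position 0: all 'p' => match
  Position 1: all 'j' => match
  Position 2: ('c', 'g', 'p', 'd') => mismatch, stop
LCP = "pj" (length 2)

2


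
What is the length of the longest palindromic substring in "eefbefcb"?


Input: "eefbefcb"
Checking substrings for palindromes:
  [0:2] "ee" (len 2) => palindrome
Longest palindromic substring: "ee" with length 2

2


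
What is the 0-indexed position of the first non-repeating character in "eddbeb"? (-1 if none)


Input: eddbeb
Character frequencies:
  'b': 2
  'd': 2
  'e': 2
Scanning left to right for freq == 1:
  Position 0 ('e'): freq=2, skip
  Position 1 ('d'): freq=2, skip
  Position 2 ('d'): freq=2, skip
  Position 3 ('b'): freq=2, skip
  Position 4 ('e'): freq=2, skip
  Position 5 ('b'): freq=2, skip
  No unique character found => answer = -1

-1


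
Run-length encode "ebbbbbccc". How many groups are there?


Input: ebbbbbccc
Scanning for consecutive runs:
  Group 1: 'e' x 1 (positions 0-0)
  Group 2: 'b' x 5 (positions 1-5)
  Group 3: 'c' x 3 (positions 6-8)
Total groups: 3

3


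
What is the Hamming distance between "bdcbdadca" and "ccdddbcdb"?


Comparing "bdcbdadca" and "ccdddbcdb" position by position:
  Position 0: 'b' vs 'c' => differ
  Position 1: 'd' vs 'c' => differ
  Position 2: 'c' vs 'd' => differ
  Position 3: 'b' vs 'd' => differ
  Position 4: 'd' vs 'd' => same
  Position 5: 'a' vs 'b' => differ
  Position 6: 'd' vs 'c' => differ
  Position 7: 'c' vs 'd' => differ
  Position 8: 'a' vs 'b' => differ
Total differences (Hamming distance): 8

8


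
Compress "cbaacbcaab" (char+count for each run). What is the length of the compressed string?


Input: cbaacbcaab
Runs:
  'c' x 1 => "c1"
  'b' x 1 => "b1"
  'a' x 2 => "a2"
  'c' x 1 => "c1"
  'b' x 1 => "b1"
  'c' x 1 => "c1"
  'a' x 2 => "a2"
  'b' x 1 => "b1"
Compressed: "c1b1a2c1b1c1a2b1"
Compressed length: 16

16


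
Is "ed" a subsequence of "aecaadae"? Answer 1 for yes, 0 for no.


Check if "ed" is a subsequence of "aecaadae"
Greedy scan:
  Position 0 ('a'): no match needed
  Position 1 ('e'): matches sub[0] = 'e'
  Position 2 ('c'): no match needed
  Position 3 ('a'): no match needed
  Position 4 ('a'): no match needed
  Position 5 ('d'): matches sub[1] = 'd'
  Position 6 ('a'): no match needed
  Position 7 ('e'): no match needed
All 2 characters matched => is a subsequence

1


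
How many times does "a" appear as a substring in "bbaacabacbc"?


Searching for "a" in "bbaacabacbc"
Scanning each position:
  Position 0: "b" => no
  Position 1: "b" => no
  Position 2: "a" => MATCH
  Position 3: "a" => MATCH
  Position 4: "c" => no
  Position 5: "a" => MATCH
  Position 6: "b" => no
  Position 7: "a" => MATCH
  Position 8: "c" => no
  Position 9: "b" => no
  Position 10: "c" => no
Total occurrences: 4

4


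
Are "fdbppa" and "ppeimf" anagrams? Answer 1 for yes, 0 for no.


Strings: "fdbppa", "ppeimf"
Sorted first:  abdfpp
Sorted second: efimpp
Differ at position 0: 'a' vs 'e' => not anagrams

0


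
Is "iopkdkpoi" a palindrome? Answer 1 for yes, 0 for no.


Input: iopkdkpoi
Reversed: iopkdkpoi
  Compare pos 0 ('i') with pos 8 ('i'): match
  Compare pos 1 ('o') with pos 7 ('o'): match
  Compare pos 2 ('p') with pos 6 ('p'): match
  Compare pos 3 ('k') with pos 5 ('k'): match
Result: palindrome

1


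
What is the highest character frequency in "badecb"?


Input: badecb
Character counts:
  'a': 1
  'b': 2
  'c': 1
  'd': 1
  'e': 1
Maximum frequency: 2

2


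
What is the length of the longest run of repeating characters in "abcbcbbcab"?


Input: "abcbcbbcab"
Scanning for longest run:
  Position 1 ('b'): new char, reset run to 1
  Position 2 ('c'): new char, reset run to 1
  Position 3 ('b'): new char, reset run to 1
  Position 4 ('c'): new char, reset run to 1
  Position 5 ('b'): new char, reset run to 1
  Position 6 ('b'): continues run of 'b', length=2
  Position 7 ('c'): new char, reset run to 1
  Position 8 ('a'): new char, reset run to 1
  Position 9 ('b'): new char, reset run to 1
Longest run: 'b' with length 2

2


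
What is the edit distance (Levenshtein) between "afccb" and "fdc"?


Computing edit distance: "afccb" -> "fdc"
DP table:
           f    d    c
      0    1    2    3
  a   1    1    2    3
  f   2    1    2    3
  c   3    2    2    2
  c   4    3    3    2
  b   5    4    4    3
Edit distance = dp[5][3] = 3

3


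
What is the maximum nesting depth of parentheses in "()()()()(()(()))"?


Input: "()()()()(()(()))"
Tracking depth:
  Position 0 '(': depth becomes 1
  Position 1 ')': depth becomes 0
  Position 2 '(': depth becomes 1
  Position 3 ')': depth becomes 0
  Position 4 '(': depth becomes 1
  Position 5 ')': depth becomes 0
  Position 6 '(': depth becomes 1
  Position 7 ')': depth becomes 0
  Position 8 '(': depth becomes 1
  Position 9 '(': depth becomes 2
  Position 10 ')': depth becomes 1
  Position 11 '(': depth becomes 2
  Position 12 '(': depth becomes 3
  Position 13 ')': depth becomes 2
  Position 14 ')': depth becomes 1
  Position 15 ')': depth becomes 0
Maximum depth reached: 3

3


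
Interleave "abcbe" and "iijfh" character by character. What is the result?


Interleaving "abcbe" and "iijfh":
  Position 0: 'a' from first, 'i' from second => "ai"
  Position 1: 'b' from first, 'i' from second => "bi"
  Position 2: 'c' from first, 'j' from second => "cj"
  Position 3: 'b' from first, 'f' from second => "bf"
  Position 4: 'e' from first, 'h' from second => "eh"
Result: aibicjbfeh

aibicjbfeh


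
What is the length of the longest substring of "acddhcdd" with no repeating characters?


Input: "acddhcdd"
Sliding window (track last position of each char):
  Position 0 ('a'): window [0,0] length 1 -- new best
  Position 1 ('c'): window [0,1] length 2 -- new best
  Position 2 ('d'): window [0,2] length 3 -- new best
  Position 3 ('d'): repeat (last at 2), move window start to 3
  Position 3 ('d'): window [3,3] length 1
  Position 4 ('h'): window [3,4] length 2
  Position 5 ('c'): window [3,5] length 3
  Position 6 ('d'): repeat (last at 3), move window start to 4
  Position 6 ('d'): window [4,6] length 3
  Position 7 ('d'): repeat (last at 6), move window start to 7
  Position 7 ('d'): window [7,7] length 1
Longest substring with no repeats: "acd" with length 3

3


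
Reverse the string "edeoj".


Input: edeoj
Reading characters right to left:
  Position 4: 'j'
  Position 3: 'o'
  Position 2: 'e'
  Position 1: 'd'
  Position 0: 'e'
Reversed: joede

joede


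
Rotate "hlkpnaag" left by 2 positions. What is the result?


Input: "hlkpnaag", rotate left by 2
First 2 characters: "hl"
Remaining characters: "kpnaag"
Concatenate remaining + first: "kpnaag" + "hl" = "kpnaaghl"

kpnaaghl


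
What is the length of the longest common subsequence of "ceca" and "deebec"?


LCS of "ceca" and "deebec"
DP table:
           d    e    e    b    e    c
      0    0    0    0    0    0    0
  c   0    0    0    0    0    0    1
  e   0    0    1    1    1    1    1
  c   0    0    1    1    1    1    2
  a   0    0    1    1    1    1    2
LCS length = dp[4][6] = 2

2


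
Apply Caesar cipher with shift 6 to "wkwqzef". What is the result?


Caesar cipher: shift "wkwqzef" by 6
  'w' (pos 22) + 6 = pos 2 = 'c'
  'k' (pos 10) + 6 = pos 16 = 'q'
  'w' (pos 22) + 6 = pos 2 = 'c'
  'q' (pos 16) + 6 = pos 22 = 'w'
  'z' (pos 25) + 6 = pos 5 = 'f'
  'e' (pos 4) + 6 = pos 10 = 'k'
  'f' (pos 5) + 6 = pos 11 = 'l'
Result: cqcwfkl

cqcwfkl


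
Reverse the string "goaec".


Input: goaec
Reading characters right to left:
  Position 4: 'c'
  Position 3: 'e'
  Position 2: 'a'
  Position 1: 'o'
  Position 0: 'g'
Reversed: ceaog

ceaog


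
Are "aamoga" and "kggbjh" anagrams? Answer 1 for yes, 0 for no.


Strings: "aamoga", "kggbjh"
Sorted first:  aaagmo
Sorted second: bgghjk
Differ at position 0: 'a' vs 'b' => not anagrams

0


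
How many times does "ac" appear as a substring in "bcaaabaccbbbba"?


Searching for "ac" in "bcaaabaccbbbba"
Scanning each position:
  Position 0: "bc" => no
  Position 1: "ca" => no
  Position 2: "aa" => no
  Position 3: "aa" => no
  Position 4: "ab" => no
  Position 5: "ba" => no
  Position 6: "ac" => MATCH
  Position 7: "cc" => no
  Position 8: "cb" => no
  Position 9: "bb" => no
  Position 10: "bb" => no
  Position 11: "bb" => no
  Position 12: "ba" => no
Total occurrences: 1

1


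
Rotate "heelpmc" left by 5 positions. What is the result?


Input: "heelpmc", rotate left by 5
First 5 characters: "heelp"
Remaining characters: "mc"
Concatenate remaining + first: "mc" + "heelp" = "mcheelp"

mcheelp


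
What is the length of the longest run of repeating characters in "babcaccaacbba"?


Input: "babcaccaacbba"
Scanning for longest run:
  Position 1 ('a'): new char, reset run to 1
  Position 2 ('b'): new char, reset run to 1
  Position 3 ('c'): new char, reset run to 1
  Position 4 ('a'): new char, reset run to 1
  Position 5 ('c'): new char, reset run to 1
  Position 6 ('c'): continues run of 'c', length=2
  Position 7 ('a'): new char, reset run to 1
  Position 8 ('a'): continues run of 'a', length=2
  Position 9 ('c'): new char, reset run to 1
  Position 10 ('b'): new char, reset run to 1
  Position 11 ('b'): continues run of 'b', length=2
  Position 12 ('a'): new char, reset run to 1
Longest run: 'c' with length 2

2


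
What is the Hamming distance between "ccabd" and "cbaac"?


Comparing "ccabd" and "cbaac" position by position:
  Position 0: 'c' vs 'c' => same
  Position 1: 'c' vs 'b' => differ
  Position 2: 'a' vs 'a' => same
  Position 3: 'b' vs 'a' => differ
  Position 4: 'd' vs 'c' => differ
Total differences (Hamming distance): 3

3


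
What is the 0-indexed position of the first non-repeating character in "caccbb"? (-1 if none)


Input: caccbb
Character frequencies:
  'a': 1
  'b': 2
  'c': 3
Scanning left to right for freq == 1:
  Position 0 ('c'): freq=3, skip
  Position 1 ('a'): unique! => answer = 1

1


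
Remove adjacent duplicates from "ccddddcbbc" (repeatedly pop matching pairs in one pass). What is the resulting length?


Input: ccddddcbbc
Stack-based adjacent duplicate removal:
  Read 'c': push. Stack: c
  Read 'c': matches stack top 'c' => pop. Stack: (empty)
  Read 'd': push. Stack: d
  Read 'd': matches stack top 'd' => pop. Stack: (empty)
  Read 'd': push. Stack: d
  Read 'd': matches stack top 'd' => pop. Stack: (empty)
  Read 'c': push. Stack: c
  Read 'b': push. Stack: cb
  Read 'b': matches stack top 'b' => pop. Stack: c
  Read 'c': matches stack top 'c' => pop. Stack: (empty)
Final stack: "" (length 0)

0


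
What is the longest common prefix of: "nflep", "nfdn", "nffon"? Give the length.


Words: nflep, nfdn, nffon
  Position 0: all 'n' => match
  Position 1: all 'f' => match
  Position 2: ('l', 'd', 'f') => mismatch, stop
LCP = "nf" (length 2)

2


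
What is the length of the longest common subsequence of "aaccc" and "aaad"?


LCS of "aaccc" and "aaad"
DP table:
           a    a    a    d
      0    0    0    0    0
  a   0    1    1    1    1
  a   0    1    2    2    2
  c   0    1    2    2    2
  c   0    1    2    2    2
  c   0    1    2    2    2
LCS length = dp[5][4] = 2

2


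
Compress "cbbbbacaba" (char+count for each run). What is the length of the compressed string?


Input: cbbbbacaba
Runs:
  'c' x 1 => "c1"
  'b' x 4 => "b4"
  'a' x 1 => "a1"
  'c' x 1 => "c1"
  'a' x 1 => "a1"
  'b' x 1 => "b1"
  'a' x 1 => "a1"
Compressed: "c1b4a1c1a1b1a1"
Compressed length: 14

14


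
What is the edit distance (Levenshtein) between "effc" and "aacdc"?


Computing edit distance: "effc" -> "aacdc"
DP table:
           a    a    c    d    c
      0    1    2    3    4    5
  e   1    1    2    3    4    5
  f   2    2    2    3    4    5
  f   3    3    3    3    4    5
  c   4    4    4    3    4    4
Edit distance = dp[4][5] = 4

4


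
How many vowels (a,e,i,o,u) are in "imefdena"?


Input: imefdena
Checking each character:
  'i' at position 0: vowel (running total: 1)
  'm' at position 1: consonant
  'e' at position 2: vowel (running total: 2)
  'f' at position 3: consonant
  'd' at position 4: consonant
  'e' at position 5: vowel (running total: 3)
  'n' at position 6: consonant
  'a' at position 7: vowel (running total: 4)
Total vowels: 4

4


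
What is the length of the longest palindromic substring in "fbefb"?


Input: "fbefb"
Checking substrings for palindromes:
  No multi-char palindromic substrings found
Longest palindromic substring: "f" with length 1

1


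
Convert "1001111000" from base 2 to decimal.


Input: "1001111000" in base 2
Positional expansion:
  Digit '1' (value 1) x 2^9 = 512
  Digit '0' (value 0) x 2^8 = 0
  Digit '0' (value 0) x 2^7 = 0
  Digit '1' (value 1) x 2^6 = 64
  Digit '1' (value 1) x 2^5 = 32
  Digit '1' (value 1) x 2^4 = 16
  Digit '1' (value 1) x 2^3 = 8
  Digit '0' (value 0) x 2^2 = 0
  Digit '0' (value 0) x 2^1 = 0
  Digit '0' (value 0) x 2^0 = 0
Sum = 632

632


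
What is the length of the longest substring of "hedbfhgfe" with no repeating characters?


Input: "hedbfhgfe"
Sliding window (track last position of each char):
  Position 0 ('h'): window [0,0] length 1 -- new best
  Position 1 ('e'): window [0,1] length 2 -- new best
  Position 2 ('d'): window [0,2] length 3 -- new best
  Position 3 ('b'): window [0,3] length 4 -- new best
  Position 4 ('f'): window [0,4] length 5 -- new best
  Position 5 ('h'): repeat (last at 0), move window start to 1
  Position 5 ('h'): window [1,5] length 5
  Position 6 ('g'): window [1,6] length 6 -- new best
  Position 7 ('f'): repeat (last at 4), move window start to 5
  Position 7 ('f'): window [5,7] length 3
  Position 8 ('e'): window [5,8] length 4
Longest substring with no repeats: "edbfhg" with length 6

6


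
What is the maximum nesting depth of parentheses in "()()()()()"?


Input: "()()()()()"
Tracking depth:
  Position 0 '(': depth becomes 1
  Position 1 ')': depth becomes 0
  Position 2 '(': depth becomes 1
  Position 3 ')': depth becomes 0
  Position 4 '(': depth becomes 1
  Position 5 ')': depth becomes 0
  Position 6 '(': depth becomes 1
  Position 7 ')': depth becomes 0
  Position 8 '(': depth becomes 1
  Position 9 ')': depth becomes 0
Maximum depth reached: 1

1


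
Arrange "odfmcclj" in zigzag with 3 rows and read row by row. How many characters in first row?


Zigzag "odfmcclj" into 3 rows:
Placing characters:
  'o' => row 0
  'd' => row 1
  'f' => row 2
  'm' => row 1
  'c' => row 0
  'c' => row 1
  'l' => row 2
  'j' => row 1
Rows:
  Row 0: "oc"
  Row 1: "dmcj"
  Row 2: "fl"
First row length: 2

2


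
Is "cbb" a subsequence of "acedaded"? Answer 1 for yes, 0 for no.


Check if "cbb" is a subsequence of "acedaded"
Greedy scan:
  Position 0 ('a'): no match needed
  Position 1 ('c'): matches sub[0] = 'c'
  Position 2 ('e'): no match needed
  Position 3 ('d'): no match needed
  Position 4 ('a'): no match needed
  Position 5 ('d'): no match needed
  Position 6 ('e'): no match needed
  Position 7 ('d'): no match needed
Only matched 1/3 characters => not a subsequence

0


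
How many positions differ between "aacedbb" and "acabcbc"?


Comparing "aacedbb" and "acabcbc" position by position:
  Position 0: 'a' vs 'a' => same
  Position 1: 'a' vs 'c' => DIFFER
  Position 2: 'c' vs 'a' => DIFFER
  Position 3: 'e' vs 'b' => DIFFER
  Position 4: 'd' vs 'c' => DIFFER
  Position 5: 'b' vs 'b' => same
  Position 6: 'b' vs 'c' => DIFFER
Positions that differ: 5

5


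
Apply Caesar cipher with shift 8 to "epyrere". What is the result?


Caesar cipher: shift "epyrere" by 8
  'e' (pos 4) + 8 = pos 12 = 'm'
  'p' (pos 15) + 8 = pos 23 = 'x'
  'y' (pos 24) + 8 = pos 6 = 'g'
  'r' (pos 17) + 8 = pos 25 = 'z'
  'e' (pos 4) + 8 = pos 12 = 'm'
  'r' (pos 17) + 8 = pos 25 = 'z'
  'e' (pos 4) + 8 = pos 12 = 'm'
Result: mxgzmzm

mxgzmzm


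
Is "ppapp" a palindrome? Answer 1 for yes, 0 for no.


Input: ppapp
Reversed: ppapp
  Compare pos 0 ('p') with pos 4 ('p'): match
  Compare pos 1 ('p') with pos 3 ('p'): match
Result: palindrome

1


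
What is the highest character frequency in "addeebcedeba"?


Input: addeebcedeba
Character counts:
  'a': 2
  'b': 2
  'c': 1
  'd': 3
  'e': 4
Maximum frequency: 4

4


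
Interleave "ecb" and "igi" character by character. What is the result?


Interleaving "ecb" and "igi":
  Position 0: 'e' from first, 'i' from second => "ei"
  Position 1: 'c' from first, 'g' from second => "cg"
  Position 2: 'b' from first, 'i' from second => "bi"
Result: eicgbi

eicgbi


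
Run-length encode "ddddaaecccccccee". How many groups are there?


Input: ddddaaecccccccee
Scanning for consecutive runs:
  Group 1: 'd' x 4 (positions 0-3)
  Group 2: 'a' x 2 (positions 4-5)
  Group 3: 'e' x 1 (positions 6-6)
  Group 4: 'c' x 7 (positions 7-13)
  Group 5: 'e' x 2 (positions 14-15)
Total groups: 5

5


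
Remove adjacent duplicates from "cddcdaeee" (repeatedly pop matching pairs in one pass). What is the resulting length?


Input: cddcdaeee
Stack-based adjacent duplicate removal:
  Read 'c': push. Stack: c
  Read 'd': push. Stack: cd
  Read 'd': matches stack top 'd' => pop. Stack: c
  Read 'c': matches stack top 'c' => pop. Stack: (empty)
  Read 'd': push. Stack: d
  Read 'a': push. Stack: da
  Read 'e': push. Stack: dae
  Read 'e': matches stack top 'e' => pop. Stack: da
  Read 'e': push. Stack: dae
Final stack: "dae" (length 3)

3


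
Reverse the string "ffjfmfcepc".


Input: ffjfmfcepc
Reading characters right to left:
  Position 9: 'c'
  Position 8: 'p'
  Position 7: 'e'
  Position 6: 'c'
  Position 5: 'f'
  Position 4: 'm'
  Position 3: 'f'
  Position 2: 'j'
  Position 1: 'f'
  Position 0: 'f'
Reversed: cpecfmfjff

cpecfmfjff


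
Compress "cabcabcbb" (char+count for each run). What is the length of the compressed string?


Input: cabcabcbb
Runs:
  'c' x 1 => "c1"
  'a' x 1 => "a1"
  'b' x 1 => "b1"
  'c' x 1 => "c1"
  'a' x 1 => "a1"
  'b' x 1 => "b1"
  'c' x 1 => "c1"
  'b' x 2 => "b2"
Compressed: "c1a1b1c1a1b1c1b2"
Compressed length: 16

16


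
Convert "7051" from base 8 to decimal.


Input: "7051" in base 8
Positional expansion:
  Digit '7' (value 7) x 8^3 = 3584
  Digit '0' (value 0) x 8^2 = 0
  Digit '5' (value 5) x 8^1 = 40
  Digit '1' (value 1) x 8^0 = 1
Sum = 3625

3625


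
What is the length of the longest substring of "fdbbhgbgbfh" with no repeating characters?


Input: "fdbbhgbgbfh"
Sliding window (track last position of each char):
  Position 0 ('f'): window [0,0] length 1 -- new best
  Position 1 ('d'): window [0,1] length 2 -- new best
  Position 2 ('b'): window [0,2] length 3 -- new best
  Position 3 ('b'): repeat (last at 2), move window start to 3
  Position 3 ('b'): window [3,3] length 1
  Position 4 ('h'): window [3,4] length 2
  Position 5 ('g'): window [3,5] length 3
  Position 6 ('b'): repeat (last at 3), move window start to 4
  Position 6 ('b'): window [4,6] length 3
  Position 7 ('g'): repeat (last at 5), move window start to 6
  Position 7 ('g'): window [6,7] length 2
  Position 8 ('b'): repeat (last at 6), move window start to 7
  Position 8 ('b'): window [7,8] length 2
  Position 9 ('f'): window [7,9] length 3
  Position 10 ('h'): window [7,10] length 4 -- new best
Longest substring with no repeats: "gbfh" with length 4

4


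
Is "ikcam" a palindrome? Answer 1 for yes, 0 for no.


Input: ikcam
Reversed: macki
  Compare pos 0 ('i') with pos 4 ('m'): MISMATCH
  Compare pos 1 ('k') with pos 3 ('a'): MISMATCH
Result: not a palindrome

0
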